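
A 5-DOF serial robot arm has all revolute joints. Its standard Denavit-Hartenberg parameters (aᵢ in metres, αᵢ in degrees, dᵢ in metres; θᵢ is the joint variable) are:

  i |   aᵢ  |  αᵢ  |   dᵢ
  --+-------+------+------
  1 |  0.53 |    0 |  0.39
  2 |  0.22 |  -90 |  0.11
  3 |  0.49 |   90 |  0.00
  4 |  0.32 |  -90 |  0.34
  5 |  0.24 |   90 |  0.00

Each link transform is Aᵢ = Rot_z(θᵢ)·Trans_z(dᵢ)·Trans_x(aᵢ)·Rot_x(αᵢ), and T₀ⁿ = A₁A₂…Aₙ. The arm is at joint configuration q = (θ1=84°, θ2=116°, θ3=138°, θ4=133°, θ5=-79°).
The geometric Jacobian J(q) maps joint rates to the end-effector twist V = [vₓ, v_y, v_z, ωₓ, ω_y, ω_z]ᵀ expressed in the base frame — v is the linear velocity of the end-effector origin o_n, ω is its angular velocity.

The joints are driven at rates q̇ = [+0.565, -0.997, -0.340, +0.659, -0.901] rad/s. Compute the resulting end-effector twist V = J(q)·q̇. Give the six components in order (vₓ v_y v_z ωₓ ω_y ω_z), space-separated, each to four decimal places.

o_n = [-0.2538, 0.1299, -0.0887]
J₁: ẑ×o_n = [-0.1299, -0.2538, 0.0000], ω = ẑ
J2: z=[0.0000, 0.0000, 1.0000] o=[0.0554, 0.5271, 0.3900] → [0.3972, -0.3092, 0.0000, 0.0000, 0.0000, 1.0000]
J3: z=[0.3420, -0.9397, 0.0000] o=[-0.1513, 0.4519, 0.5000] → [0.5532, 0.2013, -0.2064, 0.3420, -0.9397, 0.0000]
J4: z=[-0.6288, -0.2289, -0.7431] o=[0.1908, 0.5764, 0.1721] → [-0.2721, 0.1664, 0.1790, -0.6288, -0.2289, -0.7431]
J5: z=[-0.7440, 0.4550, 0.4894] o=[-0.0953, 0.2232, 0.0655] → [-0.0245, -0.1923, 0.1415, -0.7440, 0.4550, 0.4894]
V = J·q̇ = [-0.8148, 0.3793, 0.0606, 0.1397, -0.2413, -1.3627]

-0.8148 0.3793 0.0606 0.1397 -0.2413 -1.3627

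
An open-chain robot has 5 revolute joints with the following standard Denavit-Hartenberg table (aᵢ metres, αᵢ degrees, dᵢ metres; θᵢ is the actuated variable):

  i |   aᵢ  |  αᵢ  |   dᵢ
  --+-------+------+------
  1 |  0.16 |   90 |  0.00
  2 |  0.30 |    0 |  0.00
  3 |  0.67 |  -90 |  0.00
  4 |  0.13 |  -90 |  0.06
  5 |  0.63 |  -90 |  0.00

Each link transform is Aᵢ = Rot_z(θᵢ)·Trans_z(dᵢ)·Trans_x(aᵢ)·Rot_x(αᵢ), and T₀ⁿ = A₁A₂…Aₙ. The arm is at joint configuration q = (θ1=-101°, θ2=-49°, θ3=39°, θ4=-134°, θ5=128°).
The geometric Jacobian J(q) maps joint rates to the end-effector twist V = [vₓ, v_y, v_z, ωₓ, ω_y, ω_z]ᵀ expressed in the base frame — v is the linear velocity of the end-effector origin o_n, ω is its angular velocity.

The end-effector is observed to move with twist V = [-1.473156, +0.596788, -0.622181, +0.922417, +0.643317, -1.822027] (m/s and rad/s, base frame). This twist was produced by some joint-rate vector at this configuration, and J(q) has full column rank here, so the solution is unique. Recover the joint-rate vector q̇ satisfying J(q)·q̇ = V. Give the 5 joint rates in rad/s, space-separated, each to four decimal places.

-0.9500 -0.9110 0.7500 -0.9990 -0.8950

o_n = [-0.0311, -1.1321, -0.8037]
J₁: ẑ×o_n = [1.1321, -0.0311, 0.0000], ω = ẑ
J2: z=[-0.9816, 0.1908, 0.0000] o=[-0.0305, -0.1571, 0.0000] → [-0.1533, -0.7889, 0.9573, -0.9816, 0.1908, 0.0000]
J3: z=[-0.9816, 0.1908, 0.0000] o=[-0.0681, -0.3503, -0.2264] → [-0.1101, -0.5667, 0.7604, -0.9816, 0.1908, 0.0000]
J4: z=[-0.0331, -0.1705, 0.9848] o=[-0.1940, -0.9980, -0.3428] → [0.2107, 0.1451, 0.0322, -0.0331, -0.1705, 0.9848]
J5: z=[-0.8171, -0.5628, -0.1249] o=[-0.2708, -0.9030, -0.2680] → [0.2729, -0.4676, 0.3221, -0.8171, -0.5628, -0.1249]
q̇ = J⁺·V = [-0.9500, -0.9110, 0.7500, -0.9990, -0.8950]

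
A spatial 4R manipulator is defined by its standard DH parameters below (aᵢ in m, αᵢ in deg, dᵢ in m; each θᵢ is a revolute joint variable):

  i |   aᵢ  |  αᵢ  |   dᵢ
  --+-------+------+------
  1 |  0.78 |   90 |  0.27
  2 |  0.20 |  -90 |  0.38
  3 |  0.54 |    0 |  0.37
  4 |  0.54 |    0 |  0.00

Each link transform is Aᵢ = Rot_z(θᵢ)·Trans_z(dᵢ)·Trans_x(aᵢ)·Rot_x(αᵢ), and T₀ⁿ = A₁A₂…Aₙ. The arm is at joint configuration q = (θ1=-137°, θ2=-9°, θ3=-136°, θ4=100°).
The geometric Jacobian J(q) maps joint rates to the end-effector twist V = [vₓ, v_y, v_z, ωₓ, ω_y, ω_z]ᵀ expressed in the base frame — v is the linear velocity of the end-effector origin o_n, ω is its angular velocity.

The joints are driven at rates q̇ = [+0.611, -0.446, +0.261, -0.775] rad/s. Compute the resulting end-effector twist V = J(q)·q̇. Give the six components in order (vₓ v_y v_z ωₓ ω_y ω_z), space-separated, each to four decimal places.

o_n = [-1.5237, 0.0456, 0.5966]
J₁: ẑ×o_n = [-0.0456, -1.5237, 0.0000], ω = ẑ
J2: z=[-0.6820, 0.7314, 0.0000] o=[-0.5705, -0.5320, 0.2700] → [0.2388, 0.2227, 0.3032, -0.6820, 0.7314, 0.0000]
J3: z=[-0.1144, -0.1067, 0.9877] o=[-0.9741, -0.3888, 0.2387] → [-0.4672, -0.5019, -0.1083, -0.1144, -0.1067, 0.9877]
J4: z=[-0.1144, -0.1067, 0.9877] o=[-0.9917, 0.1078, 0.6649] → [0.0687, -0.5333, -0.0497, -0.1144, -0.1067, 0.9877]
V = J·q̇ = [-0.3096, -0.7480, -0.1250, 0.3630, -0.2713, 0.1033]

-0.3096 -0.7480 -0.1250 0.3630 -0.2713 0.1033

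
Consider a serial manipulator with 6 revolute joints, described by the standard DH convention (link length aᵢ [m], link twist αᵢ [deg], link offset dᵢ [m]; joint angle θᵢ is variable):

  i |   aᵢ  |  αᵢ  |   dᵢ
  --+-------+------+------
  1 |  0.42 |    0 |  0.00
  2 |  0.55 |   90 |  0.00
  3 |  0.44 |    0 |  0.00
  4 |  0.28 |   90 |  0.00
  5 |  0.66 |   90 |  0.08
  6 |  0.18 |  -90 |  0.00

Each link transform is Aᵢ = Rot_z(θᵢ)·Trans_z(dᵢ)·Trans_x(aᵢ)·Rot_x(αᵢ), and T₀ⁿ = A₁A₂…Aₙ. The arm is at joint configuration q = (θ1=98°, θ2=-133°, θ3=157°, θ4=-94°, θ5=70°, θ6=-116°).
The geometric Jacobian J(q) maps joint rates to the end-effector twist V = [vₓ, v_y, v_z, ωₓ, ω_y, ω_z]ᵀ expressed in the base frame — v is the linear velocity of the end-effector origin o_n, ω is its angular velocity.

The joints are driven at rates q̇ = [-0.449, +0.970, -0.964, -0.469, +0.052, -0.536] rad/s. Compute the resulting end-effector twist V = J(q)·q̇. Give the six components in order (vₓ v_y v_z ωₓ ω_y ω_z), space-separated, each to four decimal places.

o_n = [-0.1345, -0.1974, 0.6356]
J₁: ẑ×o_n = [0.1974, -0.1345, 0.0000], ω = ẑ
J2: z=[0.0000, 0.0000, 1.0000] o=[-0.0585, 0.4159, 0.0000] → [0.6133, -0.0761, 0.0000, 0.0000, 0.0000, 1.0000]
J3: z=[-0.5736, -0.8192, 0.0000] o=[0.3921, 0.1004, 0.0000] → [-0.5207, 0.3646, -0.2605, -0.5736, -0.8192, 0.0000]
J4: z=[-0.5736, -0.8192, 0.0000] o=[0.0603, 0.3328, 0.1719] → [-0.3798, 0.2660, 0.1445, -0.5736, -0.8192, 0.0000]
J5: z=[0.7299, -0.5111, -0.4540] o=[0.1644, 0.2598, 0.4214] → [-0.3171, -0.0206, -0.4865, 0.7299, -0.5111, -0.4540]
J6: z=[0.5456, 0.0355, 0.8373] o=[-0.0490, -0.3479, 0.5862] → [-0.1242, -0.0986, 0.0851, 0.5456, 0.0355, 0.8373]
V = J·q̇ = [1.2364, -0.4378, 0.1125, 0.5674, 1.1283, 0.0486]

1.2364 -0.4378 0.1125 0.5674 1.1283 0.0486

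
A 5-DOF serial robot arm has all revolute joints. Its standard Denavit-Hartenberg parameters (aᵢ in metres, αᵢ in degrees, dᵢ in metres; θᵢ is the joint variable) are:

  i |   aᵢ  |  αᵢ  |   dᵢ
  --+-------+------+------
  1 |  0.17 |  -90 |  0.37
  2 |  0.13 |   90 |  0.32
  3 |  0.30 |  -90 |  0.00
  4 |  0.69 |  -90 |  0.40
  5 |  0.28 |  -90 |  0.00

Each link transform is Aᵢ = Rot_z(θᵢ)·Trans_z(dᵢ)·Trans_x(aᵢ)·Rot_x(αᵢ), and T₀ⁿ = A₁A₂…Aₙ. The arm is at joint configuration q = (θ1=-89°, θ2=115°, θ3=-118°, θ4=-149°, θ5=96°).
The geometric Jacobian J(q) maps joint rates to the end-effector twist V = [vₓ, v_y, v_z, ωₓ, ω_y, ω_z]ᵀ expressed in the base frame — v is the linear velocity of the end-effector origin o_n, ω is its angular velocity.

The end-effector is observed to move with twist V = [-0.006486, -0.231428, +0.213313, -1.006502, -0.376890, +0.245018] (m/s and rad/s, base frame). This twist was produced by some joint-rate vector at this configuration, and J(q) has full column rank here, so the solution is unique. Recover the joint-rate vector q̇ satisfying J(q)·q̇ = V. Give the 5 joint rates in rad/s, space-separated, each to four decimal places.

o_n = [0.5037, -0.3165, -0.1022]
J₁: ẑ×o_n = [0.3165, 0.5037, -0.0000], ω = ẑ
J2: z=[0.9998, 0.0175, 0.0000] o=[0.0030, -0.1700, 0.3700] → [-0.0082, 0.4722, -0.1553, 0.9998, 0.0175, 0.0000]
J3: z=[0.0158, -0.9062, -0.4226] o=[0.3220, -0.1095, 0.2522] → [0.2336, -0.0712, 0.1614, 0.0158, -0.9062, -0.4226]
J4: z=[-0.4759, 0.3649, -0.8002] o=[0.0582, -0.1736, 0.3798] → [-0.2903, -0.5860, -0.0946, -0.4759, 0.3649, -0.8002]
J5: z=[-0.4393, -0.8868, -0.1431] o=[0.3935, -0.2232, -0.3421] → [-0.2261, 0.0896, 0.1388, -0.4393, -0.8868, -0.1431]
q̇ = J⁺·V = [0.0560, -0.9590, -0.0860, -0.2600, 0.3870]

0.0560 -0.9590 -0.0860 -0.2600 0.3870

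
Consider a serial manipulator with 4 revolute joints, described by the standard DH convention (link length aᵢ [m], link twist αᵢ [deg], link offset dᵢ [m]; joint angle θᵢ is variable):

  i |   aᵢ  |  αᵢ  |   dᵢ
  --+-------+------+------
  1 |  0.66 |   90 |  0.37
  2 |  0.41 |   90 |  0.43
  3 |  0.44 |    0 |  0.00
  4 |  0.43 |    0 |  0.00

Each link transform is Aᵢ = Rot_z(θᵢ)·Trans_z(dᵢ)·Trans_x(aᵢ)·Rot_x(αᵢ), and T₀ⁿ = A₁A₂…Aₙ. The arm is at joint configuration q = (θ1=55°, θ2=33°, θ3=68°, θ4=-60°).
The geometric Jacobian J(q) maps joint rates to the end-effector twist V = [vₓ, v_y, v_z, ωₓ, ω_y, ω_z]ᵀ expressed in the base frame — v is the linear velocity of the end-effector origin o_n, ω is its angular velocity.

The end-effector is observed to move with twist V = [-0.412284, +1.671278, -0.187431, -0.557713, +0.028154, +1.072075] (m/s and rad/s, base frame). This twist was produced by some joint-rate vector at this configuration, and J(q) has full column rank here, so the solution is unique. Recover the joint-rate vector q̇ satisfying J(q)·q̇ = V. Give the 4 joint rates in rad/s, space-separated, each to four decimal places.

o_n = [1.5954, 0.7131, 0.9150]
J₁: ẑ×o_n = [-0.7131, 1.5954, 0.0000], ω = ẑ
J2: z=[0.8192, -0.5736, 0.0000] o=[0.3786, 0.5406, 0.3700] → [-0.3126, -0.4464, 0.8392, 0.8192, -0.5736, 0.0000]
J3: z=[0.3124, 0.4461, -0.8387] o=[0.9280, 0.5757, 0.5933] → [0.2588, -0.6602, -0.2548, 0.3124, 0.4461, -0.8387]
J4: z=[0.3124, 0.4461, -0.8387] o=[1.3415, 0.4549, 0.6831] → [0.3200, -0.2854, -0.0326, 0.3124, 0.4461, -0.8387]
q̇ = J⁺·V = [0.6150, -0.4730, -0.8630, 0.3180]

0.6150 -0.4730 -0.8630 0.3180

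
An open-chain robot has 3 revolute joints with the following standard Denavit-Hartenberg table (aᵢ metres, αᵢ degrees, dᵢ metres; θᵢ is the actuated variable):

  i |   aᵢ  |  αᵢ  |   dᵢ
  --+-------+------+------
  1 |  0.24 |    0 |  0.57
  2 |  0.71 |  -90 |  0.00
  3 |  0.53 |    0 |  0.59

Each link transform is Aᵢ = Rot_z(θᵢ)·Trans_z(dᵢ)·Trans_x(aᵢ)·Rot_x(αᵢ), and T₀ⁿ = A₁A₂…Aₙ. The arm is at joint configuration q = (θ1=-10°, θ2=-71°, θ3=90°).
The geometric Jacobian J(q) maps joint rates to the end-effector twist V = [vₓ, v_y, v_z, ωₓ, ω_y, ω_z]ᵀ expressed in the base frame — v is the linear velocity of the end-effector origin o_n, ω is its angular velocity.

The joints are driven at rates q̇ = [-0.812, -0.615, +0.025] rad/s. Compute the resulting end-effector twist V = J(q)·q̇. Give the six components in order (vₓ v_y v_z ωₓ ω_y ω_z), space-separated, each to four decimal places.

o_n = [0.9302, -0.6506, 0.0400]
J₁: ẑ×o_n = [0.6506, 0.9302, -0.0000], ω = ẑ
J2: z=[0.0000, 0.0000, 1.0000] o=[0.2364, -0.0417, 0.5700] → [0.6090, 0.6938, -0.0000, 0.0000, 0.0000, 1.0000]
J3: z=[0.9877, 0.1564, 0.0000] o=[0.3474, -0.7429, 0.5700] → [-0.0829, 0.5235, -0.0000, 0.9877, 0.1564, 0.0000]
V = J·q̇ = [-0.9049, -1.1689, -0.0000, 0.0247, 0.0039, -1.4270]

-0.9049 -1.1689 -0.0000 0.0247 0.0039 -1.4270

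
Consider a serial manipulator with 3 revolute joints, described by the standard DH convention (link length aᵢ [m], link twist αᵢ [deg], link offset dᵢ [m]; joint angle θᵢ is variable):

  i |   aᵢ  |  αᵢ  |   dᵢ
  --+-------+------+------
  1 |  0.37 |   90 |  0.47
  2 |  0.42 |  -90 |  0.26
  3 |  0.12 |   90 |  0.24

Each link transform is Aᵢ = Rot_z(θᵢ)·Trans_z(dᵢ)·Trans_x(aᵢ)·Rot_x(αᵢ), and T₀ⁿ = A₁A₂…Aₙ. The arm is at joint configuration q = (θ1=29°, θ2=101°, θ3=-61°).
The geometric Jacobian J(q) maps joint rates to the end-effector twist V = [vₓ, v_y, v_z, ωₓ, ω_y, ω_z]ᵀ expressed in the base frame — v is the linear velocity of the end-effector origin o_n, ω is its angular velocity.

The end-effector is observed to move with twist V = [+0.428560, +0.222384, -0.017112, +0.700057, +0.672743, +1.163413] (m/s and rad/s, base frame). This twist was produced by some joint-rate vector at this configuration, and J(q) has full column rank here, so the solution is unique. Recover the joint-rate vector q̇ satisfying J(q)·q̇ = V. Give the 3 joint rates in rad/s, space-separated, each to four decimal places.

0.9810 -0.2490 -0.9560

o_n = [0.2147, -0.2983, 0.8936]
J₁: ẑ×o_n = [0.2983, 0.2147, -0.0000], ω = ẑ
J2: z=[0.4848, -0.8746, 0.0000] o=[0.3236, 0.1794, 0.4700] → [-0.3705, -0.2054, -0.3268, 0.4848, -0.8746, 0.0000]
J3: z=[-0.8586, -0.4759, -0.1908] o=[0.3796, -0.0869, 0.8823] → [-0.0457, 0.0412, 0.1030, -0.8586, -0.4759, -0.1908]
q̇ = J⁺·V = [0.9810, -0.2490, -0.9560]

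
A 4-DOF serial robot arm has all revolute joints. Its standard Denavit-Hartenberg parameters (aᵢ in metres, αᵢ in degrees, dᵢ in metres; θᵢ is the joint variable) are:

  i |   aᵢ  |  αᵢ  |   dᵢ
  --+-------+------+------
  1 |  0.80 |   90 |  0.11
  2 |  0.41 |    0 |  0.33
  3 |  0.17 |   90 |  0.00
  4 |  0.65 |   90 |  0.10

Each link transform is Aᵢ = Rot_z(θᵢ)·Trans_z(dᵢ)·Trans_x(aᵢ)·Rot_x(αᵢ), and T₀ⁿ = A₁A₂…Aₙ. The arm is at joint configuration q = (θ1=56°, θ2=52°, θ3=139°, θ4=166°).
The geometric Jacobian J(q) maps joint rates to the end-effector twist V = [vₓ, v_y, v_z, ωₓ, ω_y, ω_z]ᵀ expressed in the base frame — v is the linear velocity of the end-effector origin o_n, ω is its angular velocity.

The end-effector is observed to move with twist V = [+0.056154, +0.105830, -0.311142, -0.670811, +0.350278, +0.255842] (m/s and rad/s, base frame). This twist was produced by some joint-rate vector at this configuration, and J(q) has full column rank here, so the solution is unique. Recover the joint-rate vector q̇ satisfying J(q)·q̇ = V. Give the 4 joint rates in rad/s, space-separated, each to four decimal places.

o_n = [1.2347, 0.9591, 0.6192]
J₁: ẑ×o_n = [-0.9591, 1.2347, 0.0000], ω = ẑ
J2: z=[0.8290, -0.5592, 0.0000] o=[0.4474, 0.6632, 0.1100] → [-0.2847, -0.4221, 0.6856, 0.8290, -0.5592, 0.0000]
J3: z=[0.8290, -0.5592, 0.0000] o=[0.8621, 0.6880, 0.4331] → [-0.1040, -0.1543, 0.4331, 0.8290, -0.5592, 0.0000]
J4: z=[-0.1067, -0.1582, 0.9816] o=[0.7688, 0.5496, 0.4006] → [-0.4366, 0.4806, 0.0300, -0.1067, -0.1582, 0.9816]
q̇ = J⁺·V = [-0.1800, 0.0050, -0.7570, 0.4440]

-0.1800 0.0050 -0.7570 0.4440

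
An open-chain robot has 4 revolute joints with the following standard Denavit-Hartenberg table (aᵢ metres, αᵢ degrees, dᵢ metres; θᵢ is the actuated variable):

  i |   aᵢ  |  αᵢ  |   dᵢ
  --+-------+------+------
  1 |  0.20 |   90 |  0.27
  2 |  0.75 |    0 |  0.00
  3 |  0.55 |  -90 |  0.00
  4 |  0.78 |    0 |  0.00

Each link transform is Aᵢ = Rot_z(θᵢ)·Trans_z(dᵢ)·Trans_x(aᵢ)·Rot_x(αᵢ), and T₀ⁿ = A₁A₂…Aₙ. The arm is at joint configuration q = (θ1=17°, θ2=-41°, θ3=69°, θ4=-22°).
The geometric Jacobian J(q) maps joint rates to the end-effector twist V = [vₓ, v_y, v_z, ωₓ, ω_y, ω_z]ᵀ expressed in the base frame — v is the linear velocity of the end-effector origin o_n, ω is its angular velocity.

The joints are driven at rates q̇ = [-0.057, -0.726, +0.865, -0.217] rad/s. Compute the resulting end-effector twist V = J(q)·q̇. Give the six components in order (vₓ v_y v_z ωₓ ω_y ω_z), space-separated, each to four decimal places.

o_n = [1.8930, 0.2732, 0.3757]
J₁: ẑ×o_n = [-0.2732, 1.8930, 0.0000], ω = ẑ
J2: z=[0.2924, -0.9563, 0.0000] o=[0.1913, 0.0585, 0.2700] → [-0.1011, -0.0309, 1.6902, 0.2924, -0.9563, 0.0000]
J3: z=[0.2924, -0.9563, 0.0000] o=[0.7326, 0.2240, -0.2220] → [-0.5716, -0.1748, 1.1242, 0.2924, -0.9563, 0.0000]
J4: z=[-0.4490, -0.1373, 0.8829] o=[1.1970, 0.3659, 0.0362] → [0.0353, 0.7670, 0.1372, -0.4490, -0.1373, 0.8829]
V = J·q̇ = [-0.4132, -0.4031, -0.2844, 0.1381, -0.1031, -0.2486]

-0.4132 -0.4031 -0.2844 0.1381 -0.1031 -0.2486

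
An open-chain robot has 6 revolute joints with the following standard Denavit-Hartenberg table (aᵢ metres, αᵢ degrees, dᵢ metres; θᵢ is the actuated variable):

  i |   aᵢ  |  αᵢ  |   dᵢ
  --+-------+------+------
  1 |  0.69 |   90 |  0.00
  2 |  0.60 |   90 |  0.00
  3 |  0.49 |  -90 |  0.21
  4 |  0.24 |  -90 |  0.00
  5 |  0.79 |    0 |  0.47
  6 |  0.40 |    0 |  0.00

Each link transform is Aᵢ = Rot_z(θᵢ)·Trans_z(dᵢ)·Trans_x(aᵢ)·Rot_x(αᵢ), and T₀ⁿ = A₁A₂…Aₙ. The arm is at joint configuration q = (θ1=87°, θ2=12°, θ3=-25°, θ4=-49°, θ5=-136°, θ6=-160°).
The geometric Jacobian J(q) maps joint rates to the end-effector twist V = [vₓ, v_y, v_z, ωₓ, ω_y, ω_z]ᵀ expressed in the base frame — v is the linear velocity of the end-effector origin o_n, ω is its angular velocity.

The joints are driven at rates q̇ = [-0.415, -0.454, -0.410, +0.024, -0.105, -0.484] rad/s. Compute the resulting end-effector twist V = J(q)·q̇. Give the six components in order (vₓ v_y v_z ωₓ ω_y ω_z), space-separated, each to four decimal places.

o_n = [-0.0397, 1.9754, 0.4907]
J₁: ẑ×o_n = [-1.9754, -0.0397, 0.0000], ω = ẑ
J2: z=[0.9986, -0.0523, 0.0000] o=[0.0361, 0.6891, 0.0000] → [-0.0257, -0.4901, 1.2806, 0.9986, -0.0523, 0.0000]
J3: z=[0.0109, 0.2076, -0.9781] o=[0.0668, 1.2751, 0.1247] → [0.7609, 0.1002, 0.0297, 0.0109, 0.2076, -0.9781]
J4: z=[0.9267, 0.3654, 0.0879] o=[-0.1150, 1.7634, 0.0117] → [0.1564, -0.4373, 0.1690, 0.9267, 0.3654, 0.0879]
J5: z=[-0.2906, 0.5486, 0.7839] o=[-0.1721, 1.9439, -0.1358] → [0.3190, 0.2859, -0.0818, -0.2906, 0.5486, 0.7839]
J6: z=[-0.2906, 0.5486, 0.7839] o=[0.3352, 1.9749, 0.6301] → [-0.0768, -0.3344, 0.2056, -0.2906, 0.5486, 0.7839]
V = J·q̇ = [0.5269, 0.3192, -0.6804, -0.2644, -0.3757, -0.4736]

0.5269 0.3192 -0.6804 -0.2644 -0.3757 -0.4736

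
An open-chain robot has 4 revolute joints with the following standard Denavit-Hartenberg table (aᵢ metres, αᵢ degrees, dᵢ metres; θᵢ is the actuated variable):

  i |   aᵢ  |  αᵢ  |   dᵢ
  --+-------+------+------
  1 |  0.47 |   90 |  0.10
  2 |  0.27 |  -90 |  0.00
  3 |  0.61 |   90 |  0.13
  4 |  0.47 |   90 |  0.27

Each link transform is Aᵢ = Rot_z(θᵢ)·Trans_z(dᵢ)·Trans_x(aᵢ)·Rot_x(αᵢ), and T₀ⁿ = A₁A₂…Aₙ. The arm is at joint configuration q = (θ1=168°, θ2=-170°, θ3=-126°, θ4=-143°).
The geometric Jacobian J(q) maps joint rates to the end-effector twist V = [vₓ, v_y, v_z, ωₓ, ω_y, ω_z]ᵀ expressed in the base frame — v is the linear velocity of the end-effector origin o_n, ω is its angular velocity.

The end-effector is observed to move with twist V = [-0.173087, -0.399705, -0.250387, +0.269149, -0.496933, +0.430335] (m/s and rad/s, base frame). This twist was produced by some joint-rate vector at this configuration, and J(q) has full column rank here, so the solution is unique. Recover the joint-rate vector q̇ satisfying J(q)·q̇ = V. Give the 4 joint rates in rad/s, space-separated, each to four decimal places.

o_n = [-0.5105, 0.1403, 0.2655]
J₁: ẑ×o_n = [-0.1403, -0.5105, 0.0000], ω = ẑ
J2: z=[0.2079, 0.9781, 0.0000] o=[-0.4597, 0.0977, 0.1000] → [0.1619, -0.0344, 0.0585, 0.2079, 0.9781, 0.0000]
J3: z=[-0.1699, 0.0361, -0.9848] o=[-0.1996, 0.0424, 0.0531] → [0.1041, 0.3422, -0.0054, -0.1699, 0.0361, -0.9848]
J4: z=[-0.9015, -0.4093, 0.1405] o=[-0.4645, 0.6033, -0.0126] → [-0.0488, 0.2443, 0.3985, -0.9015, -0.4093, 0.1405]
q̇ = J⁺·V = [0.7600, -0.7340, 0.2610, -0.5170]

0.7600 -0.7340 0.2610 -0.5170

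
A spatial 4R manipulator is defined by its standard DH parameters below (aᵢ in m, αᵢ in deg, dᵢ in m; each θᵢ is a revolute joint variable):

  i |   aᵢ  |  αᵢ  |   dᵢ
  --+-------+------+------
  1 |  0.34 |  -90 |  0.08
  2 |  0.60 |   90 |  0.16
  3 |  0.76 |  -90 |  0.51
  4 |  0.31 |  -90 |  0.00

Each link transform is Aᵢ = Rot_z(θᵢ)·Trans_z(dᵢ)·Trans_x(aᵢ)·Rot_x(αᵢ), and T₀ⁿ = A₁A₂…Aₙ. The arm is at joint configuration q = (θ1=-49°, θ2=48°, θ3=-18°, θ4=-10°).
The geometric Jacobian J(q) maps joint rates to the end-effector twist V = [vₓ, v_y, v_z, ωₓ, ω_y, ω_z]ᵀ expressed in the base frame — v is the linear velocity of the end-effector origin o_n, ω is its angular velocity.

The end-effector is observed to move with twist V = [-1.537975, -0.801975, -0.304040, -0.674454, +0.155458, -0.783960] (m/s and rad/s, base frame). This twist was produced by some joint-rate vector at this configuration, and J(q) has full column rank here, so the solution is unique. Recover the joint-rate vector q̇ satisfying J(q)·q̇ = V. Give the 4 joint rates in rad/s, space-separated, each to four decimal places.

o_n = [1.0784, -1.4985, -0.7415]
J₁: ẑ×o_n = [1.4985, 1.0784, -0.0000], ω = ẑ
J2: z=[0.7547, 0.6561, 0.0000] o=[0.2231, -0.2566, 0.0800] → [-0.5390, 0.6200, -1.4984, 0.7547, 0.6561, 0.0000]
J3: z=[0.4875, -0.5609, 0.6691] o=[0.6072, -0.4546, -0.3659] → [0.9091, 0.4984, -0.2446, 0.4875, -0.5609, 0.6691]
J4: z=[0.8534, 0.4679, -0.2296] o=[0.9959, -1.2598, -0.5618] → [-0.1389, 0.1345, -0.2423, 0.8534, 0.4679, -0.2296]
q̇ = J⁺·V = [-0.6450, 0.4280, -0.5090, -0.8780]

-0.6450 0.4280 -0.5090 -0.8780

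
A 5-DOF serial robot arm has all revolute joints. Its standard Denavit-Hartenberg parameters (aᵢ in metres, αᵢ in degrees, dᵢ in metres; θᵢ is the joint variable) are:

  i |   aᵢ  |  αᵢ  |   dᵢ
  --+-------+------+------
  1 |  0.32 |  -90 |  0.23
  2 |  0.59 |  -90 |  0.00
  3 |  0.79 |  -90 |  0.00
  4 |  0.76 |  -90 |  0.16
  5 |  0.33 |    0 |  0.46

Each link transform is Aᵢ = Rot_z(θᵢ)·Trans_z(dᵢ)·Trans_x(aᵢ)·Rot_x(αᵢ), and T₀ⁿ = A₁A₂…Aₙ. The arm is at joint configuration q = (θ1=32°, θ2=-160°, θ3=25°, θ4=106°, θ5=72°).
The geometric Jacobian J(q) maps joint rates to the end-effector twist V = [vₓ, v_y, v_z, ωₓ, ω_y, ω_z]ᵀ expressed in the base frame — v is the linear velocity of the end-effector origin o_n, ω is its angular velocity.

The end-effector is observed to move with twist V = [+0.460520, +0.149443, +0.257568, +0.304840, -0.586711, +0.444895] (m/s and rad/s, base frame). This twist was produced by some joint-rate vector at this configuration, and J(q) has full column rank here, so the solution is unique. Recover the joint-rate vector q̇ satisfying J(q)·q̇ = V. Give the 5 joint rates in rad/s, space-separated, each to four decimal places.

0.4450 0.1020 0.0870 0.6690 -0.3810

o_n = [-0.5830, -0.2548, -0.1713]
J₁: ẑ×o_n = [0.2548, -0.5830, 0.0000], ω = ẑ
J2: z=[-0.5299, 0.8480, 0.0000] o=[0.2714, 0.1696, 0.2300] → [-0.3403, -0.2126, 0.9494, -0.5299, 0.8480, 0.0000]
J3: z=[0.2900, 0.1812, 0.9397] o=[-0.1988, -0.1242, 0.4318] → [0.0134, -0.1861, 0.0318, 0.2900, 0.1812, 0.9397]
J4: z=[0.8171, -0.5581, -0.1445] o=[-0.5924, -0.7639, 0.6767] → [0.5469, 0.6914, 0.4212, 0.8171, -0.5581, -0.1445]
J5: z=[0.5589, 0.8283, -0.0390] o=[-0.5692, -0.8160, -0.0979] → [-0.0389, 0.0416, 0.3251, 0.5589, 0.8283, -0.0390]
q̇ = J⁺·V = [0.4450, 0.1020, 0.0870, 0.6690, -0.3810]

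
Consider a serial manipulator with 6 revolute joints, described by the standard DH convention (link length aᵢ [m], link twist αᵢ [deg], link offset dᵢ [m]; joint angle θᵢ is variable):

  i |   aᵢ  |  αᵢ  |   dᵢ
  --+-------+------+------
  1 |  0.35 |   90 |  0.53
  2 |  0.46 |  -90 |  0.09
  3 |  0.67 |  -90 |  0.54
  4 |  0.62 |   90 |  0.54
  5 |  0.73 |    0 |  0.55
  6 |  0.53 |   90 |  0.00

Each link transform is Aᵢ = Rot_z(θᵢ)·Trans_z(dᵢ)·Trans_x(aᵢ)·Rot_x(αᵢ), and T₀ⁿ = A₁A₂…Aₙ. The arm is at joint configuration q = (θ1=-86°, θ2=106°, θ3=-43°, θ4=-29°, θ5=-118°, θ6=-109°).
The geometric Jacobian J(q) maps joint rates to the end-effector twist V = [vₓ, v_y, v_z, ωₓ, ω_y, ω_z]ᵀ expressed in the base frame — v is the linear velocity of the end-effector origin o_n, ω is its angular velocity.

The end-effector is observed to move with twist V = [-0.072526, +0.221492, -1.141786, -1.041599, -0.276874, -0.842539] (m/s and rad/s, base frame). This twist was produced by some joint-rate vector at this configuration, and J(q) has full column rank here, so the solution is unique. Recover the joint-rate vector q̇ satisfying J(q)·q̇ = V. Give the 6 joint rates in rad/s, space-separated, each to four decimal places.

-0.2920 0.7250 -0.4060 -0.6430 0.4800 -0.0660

o_n = [-0.1661, 0.8292, 1.1194]
J₁: ẑ×o_n = [-0.8292, -0.1661, 0.0000], ω = ẑ
J2: z=[-0.9976, -0.0698, 0.0000] o=[0.0244, -0.3491, 0.5300] → [-0.0411, 0.5879, -1.1887, -0.9976, -0.0698, 0.0000]
J3: z=[-0.0671, 0.9589, -0.2756] o=[-0.0742, -0.2289, 0.9722] → [0.4328, 0.0352, 0.0172, -0.0671, 0.9589, -0.2756]
J4: z=[0.7165, 0.2385, 0.6556] o=[-0.5757, 0.3917, 1.2944] → [-0.3285, 0.3939, 0.2157, 0.7165, 0.2385, 0.6556]
J5: z=[0.2780, 0.7643, -0.5819] o=[-0.5855, 0.8920, 1.9467] → [-0.6689, -0.0140, -0.3380, 0.2780, 0.7643, -0.5819]
J6: z=[0.2780, 0.7643, -0.5819] o=[-0.6751, 0.9533, 1.0392] → [-0.0110, -0.3185, -0.4235, 0.2780, 0.7643, -0.5819]
q̇ = J⁺·V = [-0.2920, 0.7250, -0.4060, -0.6430, 0.4800, -0.0660]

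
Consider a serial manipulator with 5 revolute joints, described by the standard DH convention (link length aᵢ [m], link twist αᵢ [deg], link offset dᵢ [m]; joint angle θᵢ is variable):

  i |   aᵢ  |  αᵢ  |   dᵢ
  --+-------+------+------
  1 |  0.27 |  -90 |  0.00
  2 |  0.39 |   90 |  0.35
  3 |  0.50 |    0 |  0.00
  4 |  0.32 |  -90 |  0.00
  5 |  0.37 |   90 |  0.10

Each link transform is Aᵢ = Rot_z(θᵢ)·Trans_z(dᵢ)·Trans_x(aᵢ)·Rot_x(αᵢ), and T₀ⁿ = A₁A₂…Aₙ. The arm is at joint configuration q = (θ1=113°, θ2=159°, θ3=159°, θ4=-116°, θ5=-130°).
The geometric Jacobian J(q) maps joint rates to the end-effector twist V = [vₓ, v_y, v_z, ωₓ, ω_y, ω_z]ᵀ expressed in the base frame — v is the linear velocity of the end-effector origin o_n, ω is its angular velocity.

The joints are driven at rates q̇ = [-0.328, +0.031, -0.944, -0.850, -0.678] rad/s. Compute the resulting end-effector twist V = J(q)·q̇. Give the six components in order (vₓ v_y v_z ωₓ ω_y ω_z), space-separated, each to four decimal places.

o_n = [-0.7822, 0.1578, -0.2342]
J₁: ẑ×o_n = [-0.1578, -0.7822, 0.0000], ω = ẑ
J2: z=[-0.9205, -0.3907, 0.0000] o=[-0.1055, 0.2485, 0.0000] → [0.0915, -0.2156, -0.1808, -0.9205, -0.3907, 0.0000]
J3: z=[-0.1400, 0.3299, -0.9336] o=[-0.2854, -0.2234, -0.1398] → [0.3247, 0.4505, 0.1105, -0.1400, 0.3299, -0.9336]
J4: z=[-0.1400, 0.3299, -0.9336] o=[-0.6206, 0.1078, 0.0275] → [-0.0397, 0.1142, 0.0463, -0.1400, 0.3299, -0.9336]
J5: z=[-0.9220, 0.3003, 0.2444] o=[-0.7361, -0.1786, -0.0564] → [-0.1356, -0.1752, -0.2963, -0.9220, 0.3003, 0.2444]
V = J·q̇ = [-0.1262, -0.1537, 0.0516, 0.8478, -0.8075, 1.1811]

-0.1262 -0.1537 0.0516 0.8478 -0.8075 1.1811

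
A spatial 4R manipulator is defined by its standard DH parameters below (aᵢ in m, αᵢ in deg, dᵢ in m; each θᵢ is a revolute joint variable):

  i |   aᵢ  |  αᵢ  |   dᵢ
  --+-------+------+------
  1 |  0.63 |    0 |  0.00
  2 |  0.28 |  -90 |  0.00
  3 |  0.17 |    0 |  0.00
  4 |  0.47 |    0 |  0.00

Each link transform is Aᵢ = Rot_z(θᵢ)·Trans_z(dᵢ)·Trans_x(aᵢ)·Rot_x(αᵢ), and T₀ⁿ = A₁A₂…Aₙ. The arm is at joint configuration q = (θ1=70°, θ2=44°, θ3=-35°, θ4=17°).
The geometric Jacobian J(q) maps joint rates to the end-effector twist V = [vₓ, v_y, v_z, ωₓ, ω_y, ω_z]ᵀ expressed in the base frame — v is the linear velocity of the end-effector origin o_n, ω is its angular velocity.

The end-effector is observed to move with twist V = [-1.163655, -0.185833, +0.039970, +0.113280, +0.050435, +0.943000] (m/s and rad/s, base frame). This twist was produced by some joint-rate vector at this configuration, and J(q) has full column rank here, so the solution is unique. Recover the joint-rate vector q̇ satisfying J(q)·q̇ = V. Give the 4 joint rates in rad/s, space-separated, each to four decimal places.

0.7100 0.2330 0.1110 -0.2350

o_n = [-0.1369, 1.3834, 0.2427]
J₁: ẑ×o_n = [-1.3834, -0.1369, 0.0000], ω = ẑ
J2: z=[0.0000, 0.0000, 1.0000] o=[0.2155, 0.5920, 0.0000] → [-0.7914, -0.3523, 0.0000, 0.0000, 0.0000, 1.0000]
J3: z=[-0.9135, -0.4067, 0.0000] o=[0.1016, 0.8478, 0.0000] → [-0.0987, 0.2218, -0.5863, -0.9135, -0.4067, 0.0000]
J4: z=[-0.9135, -0.4067, 0.0000] o=[0.0449, 0.9750, 0.0975] → [-0.0591, 0.1327, -0.4470, -0.9135, -0.4067, 0.0000]
q̇ = J⁺·V = [0.7100, 0.2330, 0.1110, -0.2350]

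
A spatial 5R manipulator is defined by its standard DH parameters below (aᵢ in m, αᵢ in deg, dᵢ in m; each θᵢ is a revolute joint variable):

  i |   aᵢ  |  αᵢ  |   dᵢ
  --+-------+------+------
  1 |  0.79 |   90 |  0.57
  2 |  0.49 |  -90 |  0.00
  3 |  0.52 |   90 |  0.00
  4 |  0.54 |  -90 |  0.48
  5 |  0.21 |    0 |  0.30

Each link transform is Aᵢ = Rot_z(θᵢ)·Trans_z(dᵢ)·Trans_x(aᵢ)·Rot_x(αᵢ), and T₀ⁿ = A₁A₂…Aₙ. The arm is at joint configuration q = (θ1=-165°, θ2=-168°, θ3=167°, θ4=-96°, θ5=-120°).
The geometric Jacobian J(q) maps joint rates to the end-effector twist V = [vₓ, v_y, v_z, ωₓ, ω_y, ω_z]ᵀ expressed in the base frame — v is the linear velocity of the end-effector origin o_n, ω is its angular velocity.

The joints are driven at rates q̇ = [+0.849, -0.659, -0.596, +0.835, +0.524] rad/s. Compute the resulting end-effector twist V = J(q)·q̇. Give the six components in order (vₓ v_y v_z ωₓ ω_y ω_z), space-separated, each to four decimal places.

0.7753 -1.0162 -0.1514 0.2399 -1.5816 1.5521

o_n = [-0.5659, -0.9993, 1.0476]
J₁: ẑ×o_n = [0.9993, -0.5659, 0.0000], ω = ẑ
J2: z=[-0.2588, 0.9659, 0.0000] o=[-0.7631, -0.2045, 0.5700] → [0.4613, 0.1236, 0.0152, -0.2588, 0.9659, 0.0000]
J3: z=[-0.2008, -0.0538, -0.9781] o=[-0.3001, -0.0804, 0.4681] → [-0.9300, 0.3763, 0.1702, -0.2008, -0.0538, -0.9781]
J4: z=[0.4647, -0.8842, -0.0468] o=[-0.7486, -0.3217, 0.5735] → [-0.4509, -0.2289, -0.1534, 0.4647, -0.8842, -0.0468]
J5: z=[-0.8367, -0.4558, 0.3037] o=[-0.3690, -0.6910, 1.0649] → [0.1015, -0.0743, 0.1682, -0.8367, -0.4558, 0.3037]
V = J·q̇ = [0.7753, -1.0162, -0.1514, 0.2399, -1.5816, 1.5521]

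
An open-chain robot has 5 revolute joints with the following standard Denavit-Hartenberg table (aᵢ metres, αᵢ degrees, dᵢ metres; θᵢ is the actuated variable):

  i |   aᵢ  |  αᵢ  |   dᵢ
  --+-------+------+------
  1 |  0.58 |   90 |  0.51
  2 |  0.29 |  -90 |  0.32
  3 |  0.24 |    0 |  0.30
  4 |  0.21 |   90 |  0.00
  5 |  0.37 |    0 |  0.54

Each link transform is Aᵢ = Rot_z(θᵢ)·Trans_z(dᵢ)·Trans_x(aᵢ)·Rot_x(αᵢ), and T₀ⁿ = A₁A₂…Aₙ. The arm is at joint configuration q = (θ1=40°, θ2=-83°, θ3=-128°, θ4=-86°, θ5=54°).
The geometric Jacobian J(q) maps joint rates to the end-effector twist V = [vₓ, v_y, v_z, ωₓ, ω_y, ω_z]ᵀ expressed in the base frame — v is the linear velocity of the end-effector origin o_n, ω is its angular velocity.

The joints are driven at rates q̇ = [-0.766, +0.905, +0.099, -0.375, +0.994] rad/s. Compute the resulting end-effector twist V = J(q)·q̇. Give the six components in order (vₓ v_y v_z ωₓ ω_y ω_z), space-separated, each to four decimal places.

1.0131 -0.5530 0.1231 -0.1059 -0.1945 -1.3513

o_n = [0.7942, 0.8983, 0.4939]
J₁: ẑ×o_n = [-0.8983, 0.7942, 0.0000], ω = ẑ
J2: z=[0.6428, -0.7660, 0.0000] o=[0.4443, 0.3728, 0.5100] → [0.0123, 0.0103, 0.6058, 0.6428, -0.7660, 0.0000]
J3: z=[0.7603, 0.6380, 0.1219] o=[0.6771, 0.1504, 0.2222] → [0.0822, -0.1923, 0.4939, 0.7603, 0.6380, 0.1219]
J4: z=[0.7603, 0.6380, 0.1219] o=[1.0129, 0.1853, 0.4054] → [-0.0304, -0.0940, 0.6816, 0.7603, 0.6380, 0.1219]
J5: z=[-0.4807, 0.6789, -0.5550] o=[0.9212, 0.2617, 0.5782] → [0.2961, 0.0300, -0.2198, -0.4807, 0.6789, -0.5550]
V = J·q̇ = [1.0131, -0.5530, 0.1231, -0.1059, -0.1945, -1.3513]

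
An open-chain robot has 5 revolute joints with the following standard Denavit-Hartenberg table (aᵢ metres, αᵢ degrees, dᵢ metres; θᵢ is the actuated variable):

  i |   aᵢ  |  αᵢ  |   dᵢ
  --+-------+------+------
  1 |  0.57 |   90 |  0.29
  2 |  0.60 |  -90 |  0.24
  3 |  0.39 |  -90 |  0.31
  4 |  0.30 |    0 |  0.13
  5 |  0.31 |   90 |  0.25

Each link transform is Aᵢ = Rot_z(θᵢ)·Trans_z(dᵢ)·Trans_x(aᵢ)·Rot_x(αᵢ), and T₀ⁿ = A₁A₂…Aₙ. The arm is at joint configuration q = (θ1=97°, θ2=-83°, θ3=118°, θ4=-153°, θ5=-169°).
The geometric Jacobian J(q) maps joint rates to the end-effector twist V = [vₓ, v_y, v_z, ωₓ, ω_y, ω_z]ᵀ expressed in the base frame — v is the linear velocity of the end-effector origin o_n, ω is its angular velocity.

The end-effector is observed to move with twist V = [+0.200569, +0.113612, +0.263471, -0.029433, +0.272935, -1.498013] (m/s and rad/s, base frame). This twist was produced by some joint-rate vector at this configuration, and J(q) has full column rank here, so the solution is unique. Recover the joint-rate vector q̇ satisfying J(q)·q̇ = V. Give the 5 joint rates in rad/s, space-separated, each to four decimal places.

-0.3210 0.6430 0.1290 -0.9050 -0.4560

o_n = [-0.0081, 0.8400, 0.2296]
J₁: ẑ×o_n = [-0.8400, -0.0081, 0.0000], ω = ẑ
J2: z=[0.9925, 0.1219, 0.0000] o=[-0.0695, 0.5658, 0.2900] → [-0.0074, 0.0599, 0.2647, 0.9925, 0.1219, 0.0000]
J3: z=[-0.1210, 0.9851, 0.1219] o=[0.1598, 0.6676, -0.3055] → [0.5062, 0.0443, 0.1445, -0.1210, 0.9851, 0.1219]
J4: z=[0.4791, -0.0496, 0.8764] o=[-0.2167, 0.9089, -0.0860] → [0.0447, 0.0317, -0.0227, 0.4791, -0.0496, 0.8764]
J5: z=[0.4791, -0.0496, 0.8764] o=[0.0615, 1.0805, -0.0800] → [0.1955, -0.2093, -0.1187, 0.4791, -0.0496, 0.8764]
q̇ = J⁺·V = [-0.3210, 0.6430, 0.1290, -0.9050, -0.4560]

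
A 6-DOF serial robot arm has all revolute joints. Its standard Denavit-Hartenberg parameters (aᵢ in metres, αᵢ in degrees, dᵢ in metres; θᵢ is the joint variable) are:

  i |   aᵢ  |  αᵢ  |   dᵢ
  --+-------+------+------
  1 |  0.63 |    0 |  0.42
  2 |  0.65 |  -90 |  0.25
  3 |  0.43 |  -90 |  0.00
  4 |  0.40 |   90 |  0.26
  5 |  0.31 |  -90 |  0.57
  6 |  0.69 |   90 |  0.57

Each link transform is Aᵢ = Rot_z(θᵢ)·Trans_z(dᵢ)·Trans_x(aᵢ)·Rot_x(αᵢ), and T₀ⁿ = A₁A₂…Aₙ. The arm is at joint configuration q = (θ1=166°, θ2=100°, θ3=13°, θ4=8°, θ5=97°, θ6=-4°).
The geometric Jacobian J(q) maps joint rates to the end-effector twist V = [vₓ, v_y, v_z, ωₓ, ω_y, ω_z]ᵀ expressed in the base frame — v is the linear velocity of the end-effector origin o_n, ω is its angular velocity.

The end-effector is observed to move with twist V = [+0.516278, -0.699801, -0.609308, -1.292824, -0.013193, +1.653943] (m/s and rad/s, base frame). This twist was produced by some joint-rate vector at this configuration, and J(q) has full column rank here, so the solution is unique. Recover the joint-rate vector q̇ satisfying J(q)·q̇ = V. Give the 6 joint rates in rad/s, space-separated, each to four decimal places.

o_n = [-0.0033, -0.5013, -0.5332]
J₁: ẑ×o_n = [0.5013, -0.0033, 0.0000], ω = ẑ
J2: z=[0.0000, 0.0000, 1.0000] o=[-0.6113, 0.1524, 0.4200] → [0.6537, 0.6080, -0.0000, 0.0000, 0.0000, 1.0000]
J3: z=[0.9976, -0.0698, 0.0000] o=[-0.6566, -0.4960, 0.6700] → [0.0839, 1.2003, 0.0403, 0.9976, -0.0698, 0.0000]
J4: z=[0.0157, 0.2244, -0.9744] o=[-0.6859, -0.9140, 0.5733] → [0.1538, -0.6477, -0.1467, 0.0157, 0.2244, -0.9744]
J5: z=[0.9784, -0.2044, -0.0313] o=[-0.7642, -1.2368, 0.2308] → [0.1792, 0.7237, 0.8751, 0.9784, -0.2044, -0.0313]
J6: z=[0.2027, 0.9184, 0.3398] o=[-0.1939, -1.2482, -0.0784] → [-0.6715, 0.1570, -0.0237, 0.2027, 0.9184, 0.3398]
q̇ = J⁺·V = [0.8840, 0.3670, -0.5330, -0.4300, -0.7470, -0.1160]

0.8840 0.3670 -0.5330 -0.4300 -0.7470 -0.1160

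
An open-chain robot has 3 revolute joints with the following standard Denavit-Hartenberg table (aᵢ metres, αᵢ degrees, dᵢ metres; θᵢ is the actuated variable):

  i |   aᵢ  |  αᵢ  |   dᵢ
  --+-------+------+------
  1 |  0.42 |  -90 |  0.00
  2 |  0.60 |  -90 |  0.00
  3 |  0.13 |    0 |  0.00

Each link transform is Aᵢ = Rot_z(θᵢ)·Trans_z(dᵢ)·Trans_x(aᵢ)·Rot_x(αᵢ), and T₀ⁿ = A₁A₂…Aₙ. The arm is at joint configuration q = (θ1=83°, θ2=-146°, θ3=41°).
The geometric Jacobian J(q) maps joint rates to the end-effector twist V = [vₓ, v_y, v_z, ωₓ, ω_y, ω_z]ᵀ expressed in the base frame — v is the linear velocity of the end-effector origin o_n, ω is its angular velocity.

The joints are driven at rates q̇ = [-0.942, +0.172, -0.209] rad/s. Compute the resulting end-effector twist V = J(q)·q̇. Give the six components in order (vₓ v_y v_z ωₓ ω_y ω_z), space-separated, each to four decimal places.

o_n = [0.0653, -0.1680, 0.3904]
J₁: ẑ×o_n = [0.1680, 0.0653, -0.0000], ω = ẑ
J2: z=[-0.9925, 0.1219, 0.0000] o=[0.0512, 0.4169, 0.0000] → [0.0476, 0.3875, 0.5788, -0.9925, 0.1219, 0.0000]
J3: z=[0.0681, 0.5550, 0.8290] o=[-0.0094, -0.0768, 0.3355] → [0.1060, 0.0582, -0.0477, 0.0681, 0.5550, 0.8290]
V = J·q̇ = [-0.1722, -0.0070, 0.1095, -0.1850, -0.0950, -1.1153]

-0.1722 -0.0070 0.1095 -0.1850 -0.0950 -1.1153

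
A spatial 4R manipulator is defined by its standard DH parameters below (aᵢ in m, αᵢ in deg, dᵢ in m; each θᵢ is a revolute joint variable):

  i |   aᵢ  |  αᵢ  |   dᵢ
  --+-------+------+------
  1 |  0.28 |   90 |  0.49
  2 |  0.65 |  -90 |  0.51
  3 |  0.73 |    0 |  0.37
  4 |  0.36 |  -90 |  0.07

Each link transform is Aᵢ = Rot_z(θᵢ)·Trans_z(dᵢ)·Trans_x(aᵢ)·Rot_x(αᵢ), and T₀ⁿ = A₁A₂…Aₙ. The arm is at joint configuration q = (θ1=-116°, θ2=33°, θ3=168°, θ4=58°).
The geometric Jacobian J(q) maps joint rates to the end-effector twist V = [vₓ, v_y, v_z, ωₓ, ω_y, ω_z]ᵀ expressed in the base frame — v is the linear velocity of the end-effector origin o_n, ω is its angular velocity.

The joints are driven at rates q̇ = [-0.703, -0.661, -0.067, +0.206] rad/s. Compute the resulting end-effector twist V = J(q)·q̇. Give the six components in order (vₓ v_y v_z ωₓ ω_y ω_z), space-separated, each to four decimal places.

0.2686 0.1631 0.3577 0.6273 -0.2217 -0.5864

o_n = [-0.4569, 0.4711, 0.6879]
J₁: ẑ×o_n = [-0.4711, -0.4569, 0.0000], ω = ẑ
J2: z=[-0.8988, 0.4384, 0.0000] o=[-0.1227, -0.2517, 0.4900] → [0.0868, 0.1779, -0.5031, -0.8988, 0.4384, 0.0000]
J3: z=[0.2388, 0.4895, 0.8387] o=[-0.8201, -0.5181, 0.8440] → [-0.9060, 0.3418, 0.0584, 0.2388, 0.4895, 0.8387]
J4: z=[0.2388, 0.4895, 0.8387] o=[-0.3328, 0.1348, 0.7654] → [-0.3200, -0.0856, 0.1410, 0.2388, 0.4895, 0.8387]
V = J·q̇ = [0.2686, 0.1631, 0.3577, 0.6273, -0.2217, -0.5864]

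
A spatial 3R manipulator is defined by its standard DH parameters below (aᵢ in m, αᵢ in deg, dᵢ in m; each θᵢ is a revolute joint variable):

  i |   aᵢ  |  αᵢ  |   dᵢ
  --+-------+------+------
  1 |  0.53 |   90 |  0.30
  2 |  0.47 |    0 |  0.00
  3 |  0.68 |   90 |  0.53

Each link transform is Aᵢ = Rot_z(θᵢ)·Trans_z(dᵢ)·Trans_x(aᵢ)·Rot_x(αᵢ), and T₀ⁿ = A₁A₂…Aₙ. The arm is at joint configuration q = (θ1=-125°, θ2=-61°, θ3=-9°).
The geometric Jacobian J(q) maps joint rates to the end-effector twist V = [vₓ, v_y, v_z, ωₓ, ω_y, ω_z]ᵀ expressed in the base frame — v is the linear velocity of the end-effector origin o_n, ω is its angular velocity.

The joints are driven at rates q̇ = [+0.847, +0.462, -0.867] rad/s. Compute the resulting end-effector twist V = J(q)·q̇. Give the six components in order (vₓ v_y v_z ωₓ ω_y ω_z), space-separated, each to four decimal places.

0.4692 -0.7925 0.0111 0.3318 -0.2323 0.8470

o_n = [-1.0022, -0.5073, -0.7501]
J₁: ẑ×o_n = [0.5073, -1.0022, 0.0000], ω = ẑ
J2: z=[-0.8192, 0.5736, 0.0000] o=[-0.3040, -0.4342, 0.3000] → [-0.6023, -0.8602, 0.4604, -0.8192, 0.5736, 0.0000]
J3: z=[-0.8192, 0.5736, 0.0000] o=[-0.4347, -0.6208, -0.1111] → [-0.3665, -0.5234, 0.2326, -0.8192, 0.5736, 0.0000]
V = J·q̇ = [0.4692, -0.7925, 0.0111, 0.3318, -0.2323, 0.8470]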